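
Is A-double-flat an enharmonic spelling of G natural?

Yes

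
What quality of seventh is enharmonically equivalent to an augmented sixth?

An augmented sixth spans 10 semitones.
A seventh spanning 10 semitones is minor (the major seventh is 11).

minor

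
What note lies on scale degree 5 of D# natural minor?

A#

Degree 5 takes the letter 4 steps above D, which is A.
In natural minor, degree 5 sits 7 semitones above the tonic. D# + 7 semitones is pitch class 10, spelled on A as A#.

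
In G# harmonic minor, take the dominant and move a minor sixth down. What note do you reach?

F##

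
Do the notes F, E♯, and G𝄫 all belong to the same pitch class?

Yes

F is pitch class 5; E# is pitch class 5; Gbb is pitch class 5.
All spellings map to pitch class 5, so they are enharmonically equivalent.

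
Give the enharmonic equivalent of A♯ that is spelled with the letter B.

Plain B sits 1 semitone above A#, so on the letter B the same pitch needs a flat: Bb.

Bb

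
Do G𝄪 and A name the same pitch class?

G## is pitch class 9; A is pitch class 9.
All spellings map to pitch class 9, so they are enharmonically equivalent.

Yes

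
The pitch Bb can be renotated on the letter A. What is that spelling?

Plain A sits 1 semitone below Bb, so on the letter A the same pitch needs a sharp: A#.

A#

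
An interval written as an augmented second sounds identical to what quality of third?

minor

An augmented second spans 3 semitones.
A third spanning 3 semitones is minor (the major third is 4).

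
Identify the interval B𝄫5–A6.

augmented seventh

The letter names run B→A, a span of 6 letter steps, so the interval is some kind of seventh.
Bbb to A is 12 semitones. A major seventh is 11, so 12 makes it augmented.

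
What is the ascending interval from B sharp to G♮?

Counting letters B–C–D–E–F–G gives a sixth.
B#→G = 7 semitones, 2 narrower than the major sixth (9), so diminished.

diminished sixth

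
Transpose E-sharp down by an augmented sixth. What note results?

A sixth below E lands on the letter G.
An augmented sixth spans 10 semitones, so E# moves to pitch class 7. On the letter G that is G.

G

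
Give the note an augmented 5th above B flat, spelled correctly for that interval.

B up a perfect fifth is F#, so the target letter is F.
From Bb, an augmented fifth is 8 semitones up: F#.

F#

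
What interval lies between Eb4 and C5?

The letter names run E→C, a span of 5 letter steps, so the interval is some kind of sixth.
Eb to C is 9 semitones. A major sixth is 9, so 9 makes it major.

major sixth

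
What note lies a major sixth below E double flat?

E down a major sixth is G, so the target letter is G.
From Ebb, a major sixth is 9 semitones down: Gbb.

Gbb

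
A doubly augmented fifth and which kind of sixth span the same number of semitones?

A doubly augmented fifth spans 9 semitones.
A sixth spanning 9 semitones is major (the major sixth is 9).

major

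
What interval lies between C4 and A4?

Counting letters C–D–E–F–G–A gives a sixth.
C→A = 9 semitones, exactly the major sixth.

major sixth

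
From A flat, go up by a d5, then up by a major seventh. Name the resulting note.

Db

A diminished fifth up from Ab is Ebb (letter E, 6 semitones up).
A major seventh up from Ebb is Db (letter D, 11 semitones up).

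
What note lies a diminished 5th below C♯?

F##

C down a perfect fifth is F, so the target letter is F.
From C#, a diminished fifth is 6 semitones down: F##.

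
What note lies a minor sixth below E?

A sixth below E lands on the letter G.
A minor sixth spans 8 semitones, so E moves to pitch class 8. On the letter G that is G#.

G#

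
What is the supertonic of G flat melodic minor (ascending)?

Ab

The Gb melodic minor (ascending) scale runs Gb Ab Bbb Cb Db Eb F.
Degree 2 is Ab.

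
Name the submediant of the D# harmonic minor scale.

B

Degree 6 takes the letter 5 steps above D, which is B.
In harmonic minor, degree 6 sits 8 semitones above the tonic. D# + 8 semitones is pitch class 11, spelled on B as B.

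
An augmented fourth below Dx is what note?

D down a perfect fourth is A, so the target letter is A.
From D##, an augmented fourth is 6 semitones down: A#.

A#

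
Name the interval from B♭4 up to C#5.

augmented second

Counting letters B–C gives a second.
Bb→C# = 3 semitones, 1 wider than the major second (2), so augmented.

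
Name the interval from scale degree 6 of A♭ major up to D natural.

Scale degree 6 of Ab major is F.
F up to D: letters F→D make it a sixth; 9 semitones makes it major.

major sixth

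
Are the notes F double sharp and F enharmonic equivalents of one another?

No

F## is pitch class 7; F is pitch class 5.
The pitch classes differ (7 vs. 5), so they are not enharmonic equivalents.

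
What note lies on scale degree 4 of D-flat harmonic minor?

The Db harmonic minor scale runs Db Eb Fb Gb Ab Bbb C.
Degree 4 is Gb.

Gb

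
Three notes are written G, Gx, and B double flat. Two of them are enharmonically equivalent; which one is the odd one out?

In 12-tone equal temperament, enharmonic equivalents share a pitch class. G is pitch class 7; G## is pitch class 9; Bbb is pitch class 9.
G## and Bbb share pitch class 9, while G is pitch class 7.

G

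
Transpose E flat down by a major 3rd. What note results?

E down a major third is C, so the target letter is C.
From Eb, a major third is 4 semitones down: Cb.

Cb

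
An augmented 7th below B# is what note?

B down a major seventh is C, so the target letter is C.
From B#, an augmented seventh is 12 semitones down: C.

C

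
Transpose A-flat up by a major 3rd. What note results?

A up a major third is C#, so the target letter is C.
From Ab, a major third is 4 semitones up: C.

C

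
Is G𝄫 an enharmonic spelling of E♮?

No

Gbb is pitch class 5; E is pitch class 4.
The pitch classes differ (5 vs. 4), so they are not enharmonic equivalents.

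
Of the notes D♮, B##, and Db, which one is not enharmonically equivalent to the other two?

D

In 12-tone equal temperament, enharmonic equivalents share a pitch class. D is pitch class 2; B## is pitch class 1; Db is pitch class 1.
B## and Db share pitch class 1, while D is pitch class 2.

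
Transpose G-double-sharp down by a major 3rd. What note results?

E#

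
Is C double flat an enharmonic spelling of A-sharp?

Cbb is pitch class 10; A# is pitch class 10.
All spellings map to pitch class 10, so they are enharmonically equivalent.

Yes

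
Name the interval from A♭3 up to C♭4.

Counting letters A–B–C gives a third.
Ab→Cb = 3 semitones, 1 narrower than the major third (4), so minor.

minor third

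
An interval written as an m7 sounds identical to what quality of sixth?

A minor seventh spans 10 semitones.
A sixth spanning 10 semitones is augmented (the major sixth is 9).

augmented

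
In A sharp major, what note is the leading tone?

The A# major scale runs A# B# C## D# E# F## G##.
Degree 7 is G##.

G##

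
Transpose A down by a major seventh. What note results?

Bb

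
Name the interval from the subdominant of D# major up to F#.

The subdominant of D# major is G#.
G# up to F#: letters G→F make it a seventh; 10 semitones makes it minor.

minor seventh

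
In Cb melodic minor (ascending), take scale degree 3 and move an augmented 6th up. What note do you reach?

Scale degree 3 of Cb melodic minor (ascending) is Ebb.
An augmented sixth (10 semitones) above Ebb lands on the letter C, giving C.

C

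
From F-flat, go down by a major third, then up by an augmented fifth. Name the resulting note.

Ab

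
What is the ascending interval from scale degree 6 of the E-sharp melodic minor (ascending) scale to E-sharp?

Scale degree 6 of E# melodic minor (ascending) is C##.
C## up to E#: letters C→E make it a third; 3 semitones makes it minor.

minor third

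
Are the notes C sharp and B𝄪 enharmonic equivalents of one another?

C# is pitch class 1; B## is pitch class 1.
All spellings map to pitch class 1, so they are enharmonically equivalent.

Yes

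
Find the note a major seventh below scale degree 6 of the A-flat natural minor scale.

Gbb

Scale degree 6 of Ab natural minor is Fb.
A major seventh (11 semitones) below Fb lands on the letter G, giving Gbb.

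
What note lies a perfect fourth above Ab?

A up a perfect fourth is D, so the target letter is D.
From Ab, a perfect fourth is 5 semitones up: Db.

Db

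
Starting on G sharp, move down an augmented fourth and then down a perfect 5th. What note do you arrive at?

G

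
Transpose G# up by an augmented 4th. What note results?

C##

G up a perfect fourth is C, so the target letter is C.
From G#, an augmented fourth is 6 semitones up: C##.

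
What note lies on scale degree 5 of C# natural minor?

G#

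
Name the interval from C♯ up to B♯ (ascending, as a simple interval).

major seventh

Counting letters C–D–E–F–G–A–B gives a seventh.
C#→B# = 11 semitones, exactly the major seventh.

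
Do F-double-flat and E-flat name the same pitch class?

Yes

Fbb is pitch class 3; Eb is pitch class 3.
All spellings map to pitch class 3, so they are enharmonically equivalent.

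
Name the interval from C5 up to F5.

The letter names run C→F, a span of 3 letter steps, so the interval is some kind of fourth.
C to F is 5 semitones. A perfect fourth is 5, so 5 makes it perfect.

perfect fourth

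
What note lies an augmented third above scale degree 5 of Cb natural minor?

Scale degree 5 of Cb natural minor is Gb.
An augmented third (5 semitones) above Gb lands on the letter B, giving B.

B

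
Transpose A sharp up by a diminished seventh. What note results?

A up a major seventh is G#, so the target letter is G.
From A#, a diminished seventh is 9 semitones up: G.

G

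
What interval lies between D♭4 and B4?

The letter names run D→B, a span of 5 letter steps, so the interval is some kind of sixth.
Db to B is 10 semitones. A major sixth is 9, so 10 makes it augmented.

augmented sixth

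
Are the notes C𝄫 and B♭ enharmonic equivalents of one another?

Cbb is pitch class 10; Bb is pitch class 10.
All spellings map to pitch class 10, so they are enharmonically equivalent.

Yes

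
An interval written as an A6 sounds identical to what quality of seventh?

An augmented sixth spans 10 semitones.
A seventh spanning 10 semitones is minor (the major seventh is 11).

minor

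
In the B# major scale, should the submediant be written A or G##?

G##

Each scale degree takes a distinct letter name. Degree 6 of a scale on B must use the letter G.
G## and A are enharmonically the same pitch, but only G## uses the letter G, so it is the correct spelling here.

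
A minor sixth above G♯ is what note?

E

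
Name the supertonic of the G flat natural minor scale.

Degree 2 takes the letter 1 step above G, which is A.
In natural minor, degree 2 sits 2 semitones above the tonic. Gb + 2 semitones is pitch class 8, spelled on A as Ab.

Ab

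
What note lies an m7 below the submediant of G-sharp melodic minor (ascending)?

The submediant of G# melodic minor (ascending) is E#.
A minor seventh (10 semitones) below E# lands on the letter F, giving F##.

F##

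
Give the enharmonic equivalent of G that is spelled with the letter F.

F##

Plain F sits 2 semitones below G, so on the letter F the same pitch needs a double sharp: F##.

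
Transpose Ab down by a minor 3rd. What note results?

A third below A lands on the letter F.
A minor third spans 3 semitones, so Ab moves to pitch class 5. On the letter F that is F.

F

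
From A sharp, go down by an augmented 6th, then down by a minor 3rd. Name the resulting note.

A

An augmented sixth down from A# is C (letter C, 10 semitones down).
A minor third down from C is A (letter A, 3 semitones down).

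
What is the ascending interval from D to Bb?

minor sixth

The letter names run D→B, a span of 5 letter steps, so the interval is some kind of sixth.
D to Bb is 8 semitones. A major sixth is 9, so 8 makes it minor.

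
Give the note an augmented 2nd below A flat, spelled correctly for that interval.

Gbb

A down a major second is G, so the target letter is G.
From Ab, an augmented second is 3 semitones down: Gbb.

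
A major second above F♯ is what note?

A second above F lands on the letter G.
A major second spans 2 semitones, so F# moves to pitch class 8. On the letter G that is G#.

G#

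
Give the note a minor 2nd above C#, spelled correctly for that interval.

D

C up a major second is D, so the target letter is D.
From C#, a minor second is 1 semitone up: D.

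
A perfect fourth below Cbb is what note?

Gbb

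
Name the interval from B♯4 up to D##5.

major third

The letter names run B→D, a span of 2 letter steps, so the interval is some kind of third.
B# to D## is 4 semitones. A major third is 4, so 4 makes it major.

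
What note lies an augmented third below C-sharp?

C down a major third is Ab, so the target letter is A.
From C#, an augmented third is 5 semitones down: Ab.

Ab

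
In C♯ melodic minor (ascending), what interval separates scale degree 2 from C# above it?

minor seventh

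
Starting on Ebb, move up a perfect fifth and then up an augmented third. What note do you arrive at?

D

A perfect fifth up from Ebb is Bbb (letter B, 7 semitones up).
An augmented third up from Bbb is D (letter D, 5 semitones up).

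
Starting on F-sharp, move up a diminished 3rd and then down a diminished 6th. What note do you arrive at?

A diminished third up from F# is Ab (letter A, 2 semitones up).
A diminished sixth down from Ab is C# (letter C, 7 semitones down).

C#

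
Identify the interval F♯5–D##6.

augmented sixth

Counting letters F–G–A–B–C–D gives a sixth.
F#→D## = 10 semitones, 1 wider than the major sixth (9), so augmented.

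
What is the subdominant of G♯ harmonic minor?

The G# harmonic minor scale runs G# A# B C# D# E F##.
Degree 4 is C#.

C#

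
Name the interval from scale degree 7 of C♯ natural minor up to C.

Scale degree 7 of C# natural minor is B.
B up to C: letters B→C make it a second; 1 semitone makes it minor.

minor second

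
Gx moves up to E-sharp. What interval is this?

Counting letters G–A–B–C–D–E gives a sixth.
G##→E# = 8 semitones, 1 narrower than the major sixth (9), so minor.

minor sixth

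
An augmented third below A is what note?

A third below A lands on the letter F.
An augmented third spans 5 semitones, so A moves to pitch class 4. On the letter F that is Fb.

Fb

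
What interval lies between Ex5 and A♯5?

The letter names run E→A, a span of 3 letter steps, so the interval is some kind of fourth.
E## to A# is 4 semitones. A perfect fourth is 5, so 4 makes it diminished.

diminished fourth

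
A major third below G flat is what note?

A third below G lands on the letter E.
A major third spans 4 semitones, so Gb moves to pitch class 2. On the letter E that is Ebb.

Ebb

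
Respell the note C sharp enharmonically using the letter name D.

Plain D sits 1 semitone above C#, so on the letter D the same pitch needs a flat: Db.

Db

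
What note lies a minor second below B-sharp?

A##

A second below B lands on the letter A.
A minor second spans 1 semitone, so B# moves to pitch class 11. On the letter A that is A##.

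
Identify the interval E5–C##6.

Counting letters E–F–G–A–B–C gives a sixth.
E→C## = 10 semitones, 1 wider than the major sixth (9), so augmented.

augmented sixth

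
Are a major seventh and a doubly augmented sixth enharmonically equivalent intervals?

Yes

A major seventh spans 11 semitones; a doubly augmented sixth spans 11.
They are enharmonically equivalent.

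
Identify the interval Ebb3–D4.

Counting letters E–F–G–A–B–C–D gives a seventh.
Ebb→D = 12 semitones, 1 wider than the major seventh (11), so augmented.

augmented seventh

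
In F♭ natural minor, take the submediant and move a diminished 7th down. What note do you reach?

Eb

The submediant of Fb natural minor is Dbb.
A diminished seventh (9 semitones) below Dbb lands on the letter E, giving Eb.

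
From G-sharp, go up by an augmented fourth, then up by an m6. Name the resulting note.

An augmented fourth up from G# is C## (letter C, 6 semitones up).
A minor sixth up from C## is A# (letter A, 8 semitones up).

A#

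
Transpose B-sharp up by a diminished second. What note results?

C

A second above B lands on the letter C.
A diminished second spans 0 semitones, so B# moves to pitch class 0. On the letter C that is C.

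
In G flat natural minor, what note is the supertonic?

The Gb natural minor scale runs Gb Ab Bbb Cb Db Ebb Fb.
Degree 2 is Ab.

Ab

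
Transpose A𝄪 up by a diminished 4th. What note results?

D#

A up a perfect fourth is D, so the target letter is D.
From A##, a diminished fourth is 4 semitones up: D#.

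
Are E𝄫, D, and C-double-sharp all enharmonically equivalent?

Ebb = pitch class 2 and D = pitch class 2 and C## = pitch class 2 — the same pitch class, so they are enharmonic equivalents.

Yes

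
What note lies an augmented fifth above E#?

B##

A fifth above E lands on the letter B.
An augmented fifth spans 8 semitones, so E# moves to pitch class 1. On the letter B that is B##.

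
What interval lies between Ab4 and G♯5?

augmented seventh

Counting letters A–B–C–D–E–F–G gives a seventh.
Ab→G# = 12 semitones, 1 wider than the major seventh (11), so augmented.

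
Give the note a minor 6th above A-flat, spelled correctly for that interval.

A up a major sixth is F#, so the target letter is F.
From Ab, a minor sixth is 8 semitones up: Fb.

Fb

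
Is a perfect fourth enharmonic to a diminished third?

No

A perfect fourth spans 5 semitones; a diminished third spans 2.
The spans differ, so they are not enharmonic equivalents.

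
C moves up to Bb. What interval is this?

The letter names run C→B, a span of 6 letter steps, so the interval is some kind of seventh.
C to Bb is 10 semitones. A major seventh is 11, so 10 makes it minor.

minor seventh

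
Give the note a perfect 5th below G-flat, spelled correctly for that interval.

G down a perfect fifth is C, so the target letter is C.
From Gb, a perfect fifth is 7 semitones down: Cb.

Cb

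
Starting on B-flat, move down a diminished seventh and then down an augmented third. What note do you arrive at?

A diminished seventh down from Bb is C# (letter C, 9 semitones down).
An augmented third down from C# is Ab (letter A, 5 semitones down).

Ab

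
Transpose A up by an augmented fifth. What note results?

E#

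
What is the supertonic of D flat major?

The Db major scale runs Db Eb F Gb Ab Bb C.
Degree 2 is Eb.

Eb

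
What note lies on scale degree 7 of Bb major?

Degree 7 takes the letter 6 steps above B, which is A.
In major, degree 7 sits 11 semitones above the tonic. Bb + 11 semitones is pitch class 9, spelled on A as A.

A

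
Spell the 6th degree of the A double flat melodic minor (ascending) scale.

Fb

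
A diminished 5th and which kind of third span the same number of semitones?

A diminished fifth spans 6 semitones.
A third spanning 6 semitones is doubly augmented (the major third is 4).

doubly augmented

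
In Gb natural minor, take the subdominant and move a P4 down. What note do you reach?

Gb

The subdominant of Gb natural minor is Cb.
A perfect fourth (5 semitones) below Cb lands on the letter G, giving Gb.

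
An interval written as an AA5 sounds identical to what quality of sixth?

major

A doubly augmented fifth spans 9 semitones.
A sixth spanning 9 semitones is major (the major sixth is 9).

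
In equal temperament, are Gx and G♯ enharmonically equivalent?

No

G## is pitch class 9; G# is pitch class 8.
The pitch classes differ (9 vs. 8), so they are not enharmonic equivalents.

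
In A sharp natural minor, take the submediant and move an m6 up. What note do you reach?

The submediant of A# natural minor is F#.
A minor sixth (8 semitones) above F# lands on the letter D, giving D.

D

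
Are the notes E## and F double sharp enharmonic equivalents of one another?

Two spellings are enharmonically equivalent only if they share a pitch class.
Here E## → 6, F## → 7; 6 ≠ 7, so they are not.

No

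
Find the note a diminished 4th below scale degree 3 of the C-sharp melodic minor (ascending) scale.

Scale degree 3 of C# melodic minor (ascending) is E.
A diminished fourth (4 semitones) below E lands on the letter B, giving B#.

B#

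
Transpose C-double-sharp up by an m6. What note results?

A#

A sixth above C lands on the letter A.
A minor sixth spans 8 semitones, so C## moves to pitch class 10. On the letter A that is A#.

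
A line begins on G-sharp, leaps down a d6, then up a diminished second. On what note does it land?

A diminished sixth down from G# is B## (letter B, 7 semitones down).
A diminished second up from B## is C# (letter C, 0 semitones up).

C#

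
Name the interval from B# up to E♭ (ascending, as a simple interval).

doubly diminished fourth

Counting letters B–C–D–E gives a fourth.
B#→Eb = 3 semitones, 2 narrower than the perfect fourth (5), so doubly diminished.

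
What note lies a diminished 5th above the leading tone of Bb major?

The leading tone of Bb major is A.
A diminished fifth (6 semitones) above A lands on the letter E, giving Eb.

Eb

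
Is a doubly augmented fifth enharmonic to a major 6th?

Yes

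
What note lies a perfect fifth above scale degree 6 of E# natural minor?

G#

Scale degree 6 of E# natural minor is C#.
A perfect fifth (7 semitones) above C# lands on the letter G, giving G#.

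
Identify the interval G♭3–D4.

Counting letters G–A–B–C–D gives a fifth.
Gb→D = 8 semitones, 1 wider than the perfect fifth (7), so augmented.

augmented fifth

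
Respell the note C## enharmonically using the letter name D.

D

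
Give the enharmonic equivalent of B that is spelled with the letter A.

A##

B is pitch class 11. The letter A alone is pitch class 9.
To reach pitch class 11 from A requires an offset of +2 semitones, i.e. double sharp: A##.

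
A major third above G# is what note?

A third above G lands on the letter B.
A major third spans 4 semitones, so G# moves to pitch class 0. On the letter B that is B#.

B#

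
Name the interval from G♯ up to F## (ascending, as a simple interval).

major seventh

The letter names run G→F, a span of 6 letter steps, so the interval is some kind of seventh.
G# to F## is 11 semitones. A major seventh is 11, so 11 makes it major.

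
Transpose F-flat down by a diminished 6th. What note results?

A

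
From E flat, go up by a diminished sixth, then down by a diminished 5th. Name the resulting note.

A diminished sixth up from Eb is Cbb (letter C, 7 semitones up).
A diminished fifth down from Cbb is Fb (letter F, 6 semitones down).

Fb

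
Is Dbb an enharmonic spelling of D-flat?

No

Dbb is pitch class 0; Db is pitch class 1.
The pitch classes differ (0 vs. 1), so they are not enharmonic equivalents.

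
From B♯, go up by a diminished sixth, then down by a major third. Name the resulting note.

A diminished sixth up from B# is G (letter G, 7 semitones up).
A major third down from G is Eb (letter E, 4 semitones down).

Eb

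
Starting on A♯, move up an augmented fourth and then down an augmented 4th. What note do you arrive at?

A#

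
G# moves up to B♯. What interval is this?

Counting letters G–A–B gives a third.
G#→B# = 4 semitones, exactly the major third.

major third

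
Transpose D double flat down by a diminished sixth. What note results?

F

A sixth below D lands on the letter F.
A diminished sixth spans 7 semitones, so Dbb moves to pitch class 5. On the letter F that is F.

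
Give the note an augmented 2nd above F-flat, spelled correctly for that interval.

G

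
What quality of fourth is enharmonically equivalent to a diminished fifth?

A diminished fifth spans 6 semitones.
A fourth spanning 6 semitones is augmented (the perfect fourth is 5).

augmented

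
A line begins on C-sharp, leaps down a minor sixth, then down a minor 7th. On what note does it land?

F##

A minor sixth down from C# is E# (letter E, 8 semitones down).
A minor seventh down from E# is F## (letter F, 10 semitones down).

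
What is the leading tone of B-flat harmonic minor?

The Bb harmonic minor scale runs Bb C Db Eb F Gb A.
Degree 7 is A.

A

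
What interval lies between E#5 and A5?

diminished fourth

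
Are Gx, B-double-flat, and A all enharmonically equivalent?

Yes

G## = pitch class 9 and Bbb = pitch class 9 and A = pitch class 9 — the same pitch class, so they are enharmonic equivalents.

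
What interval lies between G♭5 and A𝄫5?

minor second

Counting letters G–A gives a second.
Gb→Abb = 1 semitone, 1 narrower than the major second (2), so minor.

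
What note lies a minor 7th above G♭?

Fb

A seventh above G lands on the letter F.
A minor seventh spans 10 semitones, so Gb moves to pitch class 4. On the letter F that is Fb.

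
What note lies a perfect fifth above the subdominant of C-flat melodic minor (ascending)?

Cb

The subdominant of Cb melodic minor (ascending) is Fb.
A perfect fifth (7 semitones) above Fb lands on the letter C, giving Cb.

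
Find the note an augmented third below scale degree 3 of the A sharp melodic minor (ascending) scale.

Ab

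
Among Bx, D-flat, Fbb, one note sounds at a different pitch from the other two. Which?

In 12-tone equal temperament, enharmonic equivalents share a pitch class. B## is pitch class 1; Db is pitch class 1; Fbb is pitch class 3.
B## and Db share pitch class 1, while Fbb is pitch class 3.

Fbb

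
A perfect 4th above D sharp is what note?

D up a perfect fourth is G, so the target letter is G.
From D#, a perfect fourth is 5 semitones up: G#.

G#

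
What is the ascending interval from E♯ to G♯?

minor third

The letter names run E→G, a span of 2 letter steps, so the interval is some kind of third.
E# to G# is 3 semitones. A major third is 4, so 3 makes it minor.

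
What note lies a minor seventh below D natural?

E

D down a major seventh is Eb, so the target letter is E.
From D, a minor seventh is 10 semitones down: E.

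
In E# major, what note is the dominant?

Degree 5 takes the letter 4 steps above E, which is B.
In major, degree 5 sits 7 semitones above the tonic. E# + 7 semitones is pitch class 0, spelled on B as B#.

B#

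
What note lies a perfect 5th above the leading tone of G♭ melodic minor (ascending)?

C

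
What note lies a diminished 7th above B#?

A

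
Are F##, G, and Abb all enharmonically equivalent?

Yes

F## is pitch class 7; G is pitch class 7; Abb is pitch class 7.
All spellings map to pitch class 7, so they are enharmonically equivalent.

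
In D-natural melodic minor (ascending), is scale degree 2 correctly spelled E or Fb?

E

Each scale degree takes a distinct letter name. Degree 2 of a scale on D must use the letter E.
E and Fb are enharmonically the same pitch, but only E uses the letter E, so it is the correct spelling here.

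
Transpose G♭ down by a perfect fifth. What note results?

Cb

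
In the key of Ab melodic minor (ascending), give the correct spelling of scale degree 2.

Degree 2 takes the letter 1 step above A, which is B.
In melodic minor (ascending), degree 2 sits 2 semitones above the tonic. Ab + 2 semitones is pitch class 10, spelled on B as Bb.

Bb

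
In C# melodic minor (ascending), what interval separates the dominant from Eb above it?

diminished sixth

The dominant of C# melodic minor (ascending) is G#.
G# up to Eb: letters G→E make it a sixth; 7 semitones makes it diminished.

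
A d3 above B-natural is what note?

Db

B up a major third is D#, so the target letter is D.
From B, a diminished third is 2 semitones up: Db.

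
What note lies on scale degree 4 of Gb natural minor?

Cb

Degree 4 takes the letter 3 steps above G, which is C.
In natural minor, degree 4 sits 5 semitones above the tonic. Gb + 5 semitones is pitch class 11, spelled on C as Cb.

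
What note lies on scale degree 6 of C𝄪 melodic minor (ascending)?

A##

Degree 6 takes the letter 5 steps above C, which is A.
In melodic minor (ascending), degree 6 sits 9 semitones above the tonic. C## + 9 semitones is pitch class 11, spelled on A as A##.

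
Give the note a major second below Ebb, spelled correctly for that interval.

Dbb

A second below E lands on the letter D.
A major second spans 2 semitones, so Ebb moves to pitch class 0. On the letter D that is Dbb.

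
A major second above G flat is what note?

A second above G lands on the letter A.
A major second spans 2 semitones, so Gb moves to pitch class 8. On the letter A that is Ab.

Ab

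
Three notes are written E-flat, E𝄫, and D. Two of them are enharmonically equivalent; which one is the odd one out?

Eb

In 12-tone equal temperament, enharmonic equivalents share a pitch class. Eb is pitch class 3; Ebb is pitch class 2; D is pitch class 2.
Ebb and D share pitch class 2, while Eb is pitch class 3.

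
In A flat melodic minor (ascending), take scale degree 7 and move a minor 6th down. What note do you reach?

Scale degree 7 of Ab melodic minor (ascending) is G.
A minor sixth (8 semitones) below G lands on the letter B, giving B.

B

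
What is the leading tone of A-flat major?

Degree 7 takes the letter 6 steps above A, which is G.
In major, degree 7 sits 11 semitones above the tonic. Ab + 11 semitones is pitch class 7, spelled on G as G.

G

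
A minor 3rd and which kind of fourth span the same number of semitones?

A minor third spans 3 semitones.
A fourth spanning 3 semitones is doubly diminished (the perfect fourth is 5).

doubly diminished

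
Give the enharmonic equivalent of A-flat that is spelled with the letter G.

Ab is pitch class 8. The letter G alone is pitch class 7.
To reach pitch class 8 from G requires an offset of +1 semitone, i.e. sharp: G#.

G#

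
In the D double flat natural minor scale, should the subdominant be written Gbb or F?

Gbb

Each scale degree takes a distinct letter name. Degree 4 of a scale on D must use the letter G.
Gbb and F are enharmonically the same pitch, but only Gbb uses the letter G, so it is the correct spelling here.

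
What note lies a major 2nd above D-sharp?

A second above D lands on the letter E.
A major second spans 2 semitones, so D# moves to pitch class 5. On the letter E that is E#.

E#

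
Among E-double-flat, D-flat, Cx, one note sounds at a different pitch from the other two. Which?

Db

In 12-tone equal temperament, enharmonic equivalents share a pitch class. Ebb is pitch class 2; Db is pitch class 1; C## is pitch class 2.
Ebb and C## share pitch class 2, while Db is pitch class 1.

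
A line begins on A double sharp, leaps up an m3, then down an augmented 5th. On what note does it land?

F#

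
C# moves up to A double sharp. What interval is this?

Counting letters C–D–E–F–G–A gives a sixth.
C#→A## = 10 semitones, 1 wider than the major sixth (9), so augmented.

augmented sixth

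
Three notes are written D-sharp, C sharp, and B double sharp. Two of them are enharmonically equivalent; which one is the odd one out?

D#

In 12-tone equal temperament, enharmonic equivalents share a pitch class. D# is pitch class 3; C# is pitch class 1; B## is pitch class 1.
C# and B## share pitch class 1, while D# is pitch class 3.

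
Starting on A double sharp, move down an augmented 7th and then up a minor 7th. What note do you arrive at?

An augmented seventh down from A## is B (letter B, 12 semitones down).
A minor seventh up from B is A (letter A, 10 semitones up).

A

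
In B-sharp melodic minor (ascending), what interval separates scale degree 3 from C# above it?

minor seventh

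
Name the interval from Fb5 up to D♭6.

major sixth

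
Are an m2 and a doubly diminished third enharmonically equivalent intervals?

Yes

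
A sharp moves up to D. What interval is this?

diminished fourth

The letter names run A→D, a span of 3 letter steps, so the interval is some kind of fourth.
A# to D is 4 semitones. A perfect fourth is 5, so 4 makes it diminished.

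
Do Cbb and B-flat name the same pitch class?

Yes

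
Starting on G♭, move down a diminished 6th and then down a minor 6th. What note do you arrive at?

A diminished sixth down from Gb is B (letter B, 7 semitones down).
A minor sixth down from B is D# (letter D, 8 semitones down).

D#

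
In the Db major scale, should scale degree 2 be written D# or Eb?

Eb

Each scale degree takes a distinct letter name. Degree 2 of a scale on D must use the letter E.
Eb and D# are enharmonically the same pitch, but only Eb uses the letter E, so it is the correct spelling here.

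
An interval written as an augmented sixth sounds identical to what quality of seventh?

minor

An augmented sixth spans 10 semitones.
A seventh spanning 10 semitones is minor (the major seventh is 11).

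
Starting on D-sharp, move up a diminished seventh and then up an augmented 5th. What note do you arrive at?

A diminished seventh up from D# is C (letter C, 9 semitones up).
An augmented fifth up from C is G# (letter G, 8 semitones up).

G#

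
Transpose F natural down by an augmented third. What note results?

Dbb

F down a major third is Db, so the target letter is D.
From F, an augmented third is 5 semitones down: Dbb.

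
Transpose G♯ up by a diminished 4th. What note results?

C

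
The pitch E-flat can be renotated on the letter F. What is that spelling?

Plain F sits 2 semitones above Eb, so on the letter F the same pitch needs a double flat: Fbb.

Fbb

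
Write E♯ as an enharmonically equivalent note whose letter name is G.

Gbb

E# is pitch class 5. The letter G alone is pitch class 7.
To reach pitch class 5 from G requires an offset of -2 semitones, i.e. double flat: Gbb.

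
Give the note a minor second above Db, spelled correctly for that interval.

Ebb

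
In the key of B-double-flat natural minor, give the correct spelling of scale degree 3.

The Bbb natural minor scale runs Bbb Cb Dbb Ebb Fb Gbb Abb.
Degree 3 is Dbb.

Dbb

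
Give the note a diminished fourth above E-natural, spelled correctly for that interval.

E up a perfect fourth is A, so the target letter is A.
From E, a diminished fourth is 4 semitones up: Ab.

Ab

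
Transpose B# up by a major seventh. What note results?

A##

B up a major seventh is A#, so the target letter is A.
From B#, a major seventh is 11 semitones up: A##.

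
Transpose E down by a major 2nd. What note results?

D

E down a major second is D, so the target letter is D.
From E, a major second is 2 semitones down: D.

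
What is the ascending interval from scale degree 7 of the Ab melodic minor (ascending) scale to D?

perfect fifth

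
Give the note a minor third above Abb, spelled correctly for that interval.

A up a major third is C#, so the target letter is C.
From Abb, a minor third is 3 semitones up: Cbb.

Cbb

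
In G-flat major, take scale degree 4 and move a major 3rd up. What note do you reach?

Scale degree 4 of Gb major is Cb.
A major third (4 semitones) above Cb lands on the letter E, giving Eb.

Eb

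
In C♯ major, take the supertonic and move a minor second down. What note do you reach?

C##

The supertonic of C# major is D#.
A minor second (1 semitone) below D# lands on the letter C, giving C##.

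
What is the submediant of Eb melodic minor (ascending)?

Degree 6 takes the letter 5 steps above E, which is C.
In melodic minor (ascending), degree 6 sits 9 semitones above the tonic. Eb + 9 semitones is pitch class 0, spelled on C as C.

C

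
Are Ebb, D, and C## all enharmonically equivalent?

Ebb = pitch class 2 and D = pitch class 2 and C## = pitch class 2 — the same pitch class, so they are enharmonic equivalents.

Yes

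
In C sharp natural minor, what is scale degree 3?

The C# natural minor scale runs C# D# E F# G# A B.
Degree 3 is E.

E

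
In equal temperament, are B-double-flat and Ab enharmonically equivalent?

No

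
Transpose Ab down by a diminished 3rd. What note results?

F#

A down a major third is F, so the target letter is F.
From Ab, a diminished third is 2 semitones down: F#.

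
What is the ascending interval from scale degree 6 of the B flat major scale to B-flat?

minor third

Scale degree 6 of Bb major is G.
G up to Bb: letters G→B make it a third; 3 semitones makes it minor.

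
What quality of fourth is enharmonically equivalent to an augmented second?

doubly diminished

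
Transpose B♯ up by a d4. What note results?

A fourth above B lands on the letter E.
A diminished fourth spans 4 semitones, so B# moves to pitch class 4. On the letter E that is E.

E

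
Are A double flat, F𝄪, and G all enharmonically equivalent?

Yes

Abb is pitch class 7; F## is pitch class 7; G is pitch class 7.
All spellings map to pitch class 7, so they are enharmonically equivalent.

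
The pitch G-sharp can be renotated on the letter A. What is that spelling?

Plain A sits 1 semitone above G#, so on the letter A the same pitch needs a flat: Ab.

Ab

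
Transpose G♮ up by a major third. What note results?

A third above G lands on the letter B.
A major third spans 4 semitones, so G moves to pitch class 11. On the letter B that is B.

B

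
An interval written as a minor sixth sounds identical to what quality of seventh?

doubly diminished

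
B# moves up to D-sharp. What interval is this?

minor third

The letter names run B→D, a span of 2 letter steps, so the interval is some kind of third.
B# to D# is 3 semitones. A major third is 4, so 3 makes it minor.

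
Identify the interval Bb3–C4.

major second

Counting letters B–C gives a second.
Bb→C = 2 semitones, exactly the major second.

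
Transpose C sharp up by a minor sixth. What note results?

C up a major sixth is A, so the target letter is A.
From C#, a minor sixth is 8 semitones up: A.

A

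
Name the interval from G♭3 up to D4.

Counting letters G–A–B–C–D gives a fifth.
Gb→D = 8 semitones, 1 wider than the perfect fifth (7), so augmented.

augmented fifth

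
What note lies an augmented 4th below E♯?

A fourth below E lands on the letter B.
An augmented fourth spans 6 semitones, so E# moves to pitch class 11. On the letter B that is B.

B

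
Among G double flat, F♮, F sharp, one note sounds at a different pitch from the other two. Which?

In 12-tone equal temperament, enharmonic equivalents share a pitch class. Gbb is pitch class 5; F is pitch class 5; F# is pitch class 6.
Gbb and F share pitch class 5, while F# is pitch class 6.

F#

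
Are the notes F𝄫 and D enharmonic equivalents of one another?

No

Two spellings are enharmonically equivalent only if they share a pitch class.
Here Fbb → 3, D → 2; 2 ≠ 3, so they are not.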